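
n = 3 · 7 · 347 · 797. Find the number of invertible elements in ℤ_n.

φ(5807739) = 5807739 · (1 − 1/3) · (1 − 1/7) · (1 − 1/347) · (1 − 1/797)
       = 5807739 · 3304992/5807739 = 3304992.

3304992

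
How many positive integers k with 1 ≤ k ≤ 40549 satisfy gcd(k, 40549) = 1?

36960

First factor: 40549 = 23 · 41 · 43.
φ(40549) = 40549 · (1 − 1/23) · (1 − 1/41) · (1 − 1/43)
       = 40549 · 36960/40549 = 36960.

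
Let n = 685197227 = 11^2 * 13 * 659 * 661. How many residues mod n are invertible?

573249600

φ(685197227) = 685197227 · (1 − 1/11) · (1 − 1/13) · (1 − 1/659) · (1 − 1/661)
       = 685197227 · 52113600/62290657 = 573249600.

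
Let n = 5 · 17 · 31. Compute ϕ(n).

1920

φ(5) = 5 − 1 = 4.
φ(17) = 17 − 1 = 16.
φ(31) = 31 − 1 = 30.
Since φ is multiplicative, φ(2635) = 4 · 16 · 30 = 1920.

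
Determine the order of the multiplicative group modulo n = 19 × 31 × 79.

φ(46531) = 46531 · (1 − 1/19) · (1 − 1/31) · (1 − 1/79)
       = 46531 · 42120/46531 = 42120.

42120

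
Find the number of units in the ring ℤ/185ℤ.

144

Factor 185: 185 = 5 * 37.
φ(185) = 185 · (1 − 1/5) · (1 − 1/37)
       = 185 · 144/185 = 144.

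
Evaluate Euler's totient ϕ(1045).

Factor 1045: 1045 = 5 × 11 × 19.
φ(5) = 5 − 1 = 4.
φ(11) = 11 − 1 = 10.
φ(19) = 19 − 1 = 18.
φ(1045) = 4 × 10 × 18 = 720.

720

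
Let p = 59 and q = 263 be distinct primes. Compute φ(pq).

φ(pq) = (p−1)(q−1) = 58 · 262 = 15196.

15196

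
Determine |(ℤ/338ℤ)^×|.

156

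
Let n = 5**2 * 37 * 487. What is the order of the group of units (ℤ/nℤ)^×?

φ(5^2) = 5^1·(5−1) = 5·4 = 20.
φ(37) = 37 − 1 = 36.
φ(487) = 487 − 1 = 486.
Since φ is multiplicative, φ(450475) = 20 · 36 · 486 = 349920.

349920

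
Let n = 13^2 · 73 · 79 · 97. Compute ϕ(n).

φ(94538431) = 94538431 · (1 − 1/13) · (1 − 1/73) · (1 − 1/79) · (1 − 1/97)
       = 94538431 · 6469632/7272187 = 84105216.

84105216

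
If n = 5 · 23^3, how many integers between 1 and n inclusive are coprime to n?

46552

φ(5) = 5 − 1 = 4.
φ(23^3) = 23^2·(23−1) = 529·22 = 11638.
φ(60835) = 4 × 11638 = 46552.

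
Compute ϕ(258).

84

Prime factorization: 258 = 2 × 3 × 43.
φ(258) = 258 · (1 − 1/2) · (1 − 1/3) · (1 − 1/43)
       = 258 · 84/258 = 84.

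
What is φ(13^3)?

2028

φ(2197) = 2197 · (1 − 1/13)
       = 2197 · 12/13 = 2028.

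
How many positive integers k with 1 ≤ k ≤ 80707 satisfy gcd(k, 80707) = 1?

80707 = 11**2 * 23 * 29.
φ(80707) = 80707 · (1 − 1/11) · (1 − 1/23) · (1 − 1/29)
       = 80707 · 6160/7337 = 67760.

67760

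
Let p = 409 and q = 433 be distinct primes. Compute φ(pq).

176256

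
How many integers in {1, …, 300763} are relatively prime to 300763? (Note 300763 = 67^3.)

296274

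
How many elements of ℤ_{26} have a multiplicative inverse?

First factor: 26 = 2 × 13.
φ(26) = 26 · (1 − 1/2) · (1 − 1/13)
       = 26 · 12/26 = 12.

12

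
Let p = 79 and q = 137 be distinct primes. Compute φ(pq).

10608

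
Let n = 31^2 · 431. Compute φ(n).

φ(414191) = 414191 · (1 − 1/31) · (1 − 1/431)
       = 414191 · 12900/13361 = 399900.

399900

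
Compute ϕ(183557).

183557 = 11^2 · 37 · 41.
φ(11^2) = 11^1·(11−1) = 11·10 = 110.
φ(37) = 37 − 1 = 36.
φ(41) = 41 − 1 = 40.
Multiply: 110 · 36 · 40 = 158400.

158400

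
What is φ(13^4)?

26364

φ(28561) = 28561 · (1 − 1/13)
       = 28561 · 12/13 = 26364.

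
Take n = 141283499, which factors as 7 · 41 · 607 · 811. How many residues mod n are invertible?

117806400

φ(141283499) = 141283499 · (1 − 1/7) · (1 − 1/41) · (1 − 1/607) · (1 − 1/811)
       = 141283499 · 117806400/141283499 = 117806400.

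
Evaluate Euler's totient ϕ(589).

540

Factor 589: 589 = 19 · 31.
φ(19) = 19 − 1 = 18.
φ(31) = 31 − 1 = 30.
Multiply: 18 · 30 = 540.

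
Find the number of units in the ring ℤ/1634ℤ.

756

Factor 1634: 1634 = 2 * 19 * 43.
φ(2) = 2 − 1 = 1.
φ(19) = 19 − 1 = 18.
φ(43) = 43 − 1 = 42.
Since φ is multiplicative, φ(1634) = 1 · 18 · 42 = 756.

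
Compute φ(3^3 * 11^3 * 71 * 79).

φ(3^3) = 3^2·(3−1) = 9·2 = 18.
φ(11^3) = 11^2·(11−1) = 121·10 = 1210.
φ(71) = 71 − 1 = 70.
φ(79) = 79 − 1 = 78.
Multiply: 18 · 1210 · 70 · 78 = 118918800.

118918800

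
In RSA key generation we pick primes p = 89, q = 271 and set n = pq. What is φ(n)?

23760

φ(24119) = 24119 · (1 − 1/89) · (1 − 1/271)
       = 24119 · 23760/24119 = 23760.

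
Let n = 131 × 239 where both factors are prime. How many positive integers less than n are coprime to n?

30940

For distinct primes, φ(pq) = (p−1)(q−1) = 130 × 238 = 30940.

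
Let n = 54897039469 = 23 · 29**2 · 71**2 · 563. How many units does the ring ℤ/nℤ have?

49896652960

φ(54897039469) = 54897039469 · (1 − 1/23) · (1 − 1/29) · (1 − 1/71) · (1 − 1/563)
       = 54897039469 · 24233440/26661991 = 49896652960.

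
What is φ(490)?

Factor 490: 490 = 2 * 5 * 7**2.
φ(2) = 2 − 1 = 1.
φ(5) = 5 − 1 = 4.
φ(7^2) = 7^1·(7−1) = 7·6 = 42.
Multiply: 1 · 4 · 42 = 168.

168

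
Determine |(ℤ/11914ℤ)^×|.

4752

First factor: 11914 = 2 · 7 · 23 · 37.
φ(2) = 2 − 1 = 1.
φ(7) = 7 − 1 = 6.
φ(23) = 23 − 1 = 22.
φ(37) = 37 − 1 = 36.
Since φ is multiplicative, φ(11914) = 1 · 6 · 22 · 36 = 4752.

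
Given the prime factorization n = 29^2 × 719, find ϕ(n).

φ(604679) = 604679 · (1 − 1/29) · (1 − 1/719)
       = 604679 · 20104/20851 = 583016.

583016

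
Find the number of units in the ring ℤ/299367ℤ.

181440

299367 = 3^2 · 29 · 31 · 37.
φ(3^2) = 3^1·(3−1) = 3·2 = 6.
φ(29) = 29 − 1 = 28.
φ(31) = 31 − 1 = 30.
φ(37) = 37 − 1 = 36.
Since φ is multiplicative, φ(299367) = 6 · 28 · 30 · 36 = 181440.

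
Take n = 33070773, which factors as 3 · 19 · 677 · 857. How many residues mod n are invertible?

20831616

φ(33070773) = 33070773 · (1 − 1/3) · (1 − 1/19) · (1 − 1/677) · (1 − 1/857)
       = 33070773 · 20831616/33070773 = 20831616.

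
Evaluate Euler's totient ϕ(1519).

1260

Prime factorization: 1519 = 7^2 · 31.
φ(7^2) = 7^2 − 7^1 = 49 − 7 = 42.
φ(31) = 31 − 1 = 30.
Multiply: 42 · 30 = 1260.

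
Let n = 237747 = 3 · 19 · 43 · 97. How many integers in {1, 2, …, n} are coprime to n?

φ(3) = 3 − 1 = 2.
φ(19) = 19 − 1 = 18.
φ(43) = 43 − 1 = 42.
φ(97) = 97 − 1 = 96.
Multiply: 2 · 18 · 42 · 96 = 145152.

145152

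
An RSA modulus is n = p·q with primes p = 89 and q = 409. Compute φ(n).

35904

φ(36401) = 36401 · (1 − 1/89) · (1 − 1/409)
       = 36401 · 35904/36401 = 35904.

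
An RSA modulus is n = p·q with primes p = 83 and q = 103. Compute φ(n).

8364

φ(83) = 83 − 1 = 82.
φ(103) = 103 − 1 = 102.
Since φ is multiplicative, φ(8549) = 82 · 102 = 8364.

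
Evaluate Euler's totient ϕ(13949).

Prime factorization: 13949 = 13 * 29 * 37.
φ(13) = 13 − 1 = 12.
φ(29) = 29 − 1 = 28.
φ(37) = 37 − 1 = 36.
φ(13949) = 12 × 28 × 36 = 12096.

12096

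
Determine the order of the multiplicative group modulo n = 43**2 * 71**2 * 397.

3554424720

φ(43^2) = 43^2 − 43^1 = 1849 − 43 = 1806.
φ(71^2) = 71^2 − 71^1 = 5041 − 71 = 4970.
φ(397) = 397 − 1 = 396.
Since φ is multiplicative, φ(3700361173) = 1806 · 4970 · 396 = 3554424720.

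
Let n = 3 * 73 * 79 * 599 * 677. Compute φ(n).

4540513536

φ(3) = 3 − 1 = 2.
φ(73) = 73 − 1 = 72.
φ(79) = 79 − 1 = 78.
φ(599) = 599 − 1 = 598.
φ(677) = 677 − 1 = 676.
Multiply: 2 · 72 · 78 · 598 · 676 = 4540513536.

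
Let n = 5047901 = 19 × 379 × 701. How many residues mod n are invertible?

4762800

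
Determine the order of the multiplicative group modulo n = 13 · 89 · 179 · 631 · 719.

φ(13) = 13 − 1 = 12.
φ(89) = 89 − 1 = 88.
φ(179) = 179 − 1 = 178.
φ(631) = 631 − 1 = 630.
φ(719) = 719 − 1 = 718.
φ(93960352967) = 12 × 88 × 178 × 630 × 718 = 85025445120.

85025445120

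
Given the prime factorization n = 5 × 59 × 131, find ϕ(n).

φ(38645) = 38645 · (1 − 1/5) · (1 − 1/59) · (1 − 1/131)
       = 38645 · 30160/38645 = 30160.

30160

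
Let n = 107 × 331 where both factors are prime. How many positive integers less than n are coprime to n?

φ(35417) = 35417 · (1 − 1/107) · (1 − 1/331)
       = 35417 · 34980/35417 = 34980.

34980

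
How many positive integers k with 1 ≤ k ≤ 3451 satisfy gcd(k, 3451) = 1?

First factor: 3451 = 7 * 17 * 29.
φ(3451) = 3451 · (1 − 1/7) · (1 − 1/17) · (1 − 1/29)
       = 3451 · 2688/3451 = 2688.

2688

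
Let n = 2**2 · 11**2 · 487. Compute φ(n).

106920

φ(2^2) = 2^1·(2−1) = 2·1 = 2.
φ(11^2) = 11^1·(11−1) = 11·10 = 110.
φ(487) = 487 − 1 = 486.
Multiply: 2 · 110 · 486 = 106920.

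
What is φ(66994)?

30240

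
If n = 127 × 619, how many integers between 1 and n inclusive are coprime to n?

φ(127) = 127 − 1 = 126.
φ(619) = 619 − 1 = 618.
Since φ is multiplicative, φ(78613) = 126 · 618 = 77868.

77868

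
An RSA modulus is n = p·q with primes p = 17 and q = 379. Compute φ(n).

φ(pq) = (p−1)(q−1) = 16 · 378 = 6048.

6048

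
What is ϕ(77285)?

53760

Factor 77285: 77285 = 5 * 13 * 29 * 41.
φ(77285) = 77285 · (1 − 1/5) · (1 − 1/13) · (1 − 1/29) · (1 − 1/41)
       = 77285 · 53760/77285 = 53760.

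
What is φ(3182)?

1512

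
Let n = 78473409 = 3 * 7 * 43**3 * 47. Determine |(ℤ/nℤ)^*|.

42867216

φ(78473409) = 78473409 · (1 − 1/3) · (1 − 1/7) · (1 − 1/43) · (1 − 1/47)
       = 78473409 · 23184/42441 = 42867216.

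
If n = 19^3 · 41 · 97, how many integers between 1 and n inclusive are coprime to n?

24952320

φ(27278243) = 27278243 · (1 − 1/19) · (1 − 1/41) · (1 − 1/97)
       = 27278243 · 69120/75563 = 24952320.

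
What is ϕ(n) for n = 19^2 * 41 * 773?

10560960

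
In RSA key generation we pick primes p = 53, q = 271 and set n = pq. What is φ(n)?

φ(n) = (p − 1)(q − 1) = (53−1)(271−1) = 52·270 = 14040.

14040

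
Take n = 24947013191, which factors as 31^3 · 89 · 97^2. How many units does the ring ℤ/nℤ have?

23624916480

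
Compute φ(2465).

2465 = 5 * 17 * 29.
φ(5) = 5 − 1 = 4.
φ(17) = 17 − 1 = 16.
φ(29) = 29 − 1 = 28.
Since φ is multiplicative, φ(2465) = 4 · 16 · 28 = 1792.

1792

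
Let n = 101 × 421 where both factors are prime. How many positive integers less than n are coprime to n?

φ(101) = 101 − 1 = 100.
φ(421) = 421 − 1 = 420.
Multiply: 100 · 420 = 42000.

42000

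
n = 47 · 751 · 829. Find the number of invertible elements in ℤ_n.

φ(47) = 47 − 1 = 46.
φ(751) = 751 − 1 = 750.
φ(829) = 829 − 1 = 828.
Since φ is multiplicative, φ(29261213) = 46 · 750 · 828 = 28566000.

28566000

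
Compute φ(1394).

Prime factorization: 1394 = 2 · 17 · 41.
φ(2) = 2 − 1 = 1.
φ(17) = 17 − 1 = 16.
φ(41) = 41 − 1 = 40.
Multiply: 1 · 16 · 40 = 640.

640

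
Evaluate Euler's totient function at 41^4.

2756840

φ(2825761) = 2825761 · (1 − 1/41)
       = 2825761 · 40/41 = 2756840.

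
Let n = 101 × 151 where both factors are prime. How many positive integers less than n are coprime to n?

φ(n) = (p − 1)(q − 1) = (101−1)(151−1) = 100·150 = 15000.

15000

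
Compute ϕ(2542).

1200

First factor: 2542 = 2 × 31 × 41.
φ(2542) = 2542 · (1 − 1/2) · (1 − 1/31) · (1 − 1/41)
       = 2542 · 1200/2542 = 1200.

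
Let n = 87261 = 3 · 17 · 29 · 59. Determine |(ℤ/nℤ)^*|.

51968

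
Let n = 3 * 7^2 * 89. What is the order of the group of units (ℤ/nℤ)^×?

7392

φ(3) = 3 − 1 = 2.
φ(7^2) = 7^1·(7−1) = 7·6 = 42.
φ(89) = 89 − 1 = 88.
φ(13083) = 2 × 42 × 88 = 7392.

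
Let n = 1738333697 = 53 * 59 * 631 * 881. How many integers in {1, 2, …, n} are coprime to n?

1672070400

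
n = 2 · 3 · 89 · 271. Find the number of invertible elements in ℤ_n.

φ(2) = 2 − 1 = 1.
φ(3) = 3 − 1 = 2.
φ(89) = 89 − 1 = 88.
φ(271) = 271 − 1 = 270.
Multiply: 1 · 2 · 88 · 270 = 47520.

47520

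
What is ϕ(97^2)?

9312

φ(97^2) = 97^1·(97−1) = 97·96 = 9312.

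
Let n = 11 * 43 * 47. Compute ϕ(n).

φ(22231) = 22231 · (1 − 1/11) · (1 − 1/43) · (1 − 1/47)
       = 22231 · 19320/22231 = 19320.

19320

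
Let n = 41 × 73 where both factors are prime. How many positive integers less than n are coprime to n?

2880

φ(pq) = (p−1)(q−1) = 40 · 72 = 2880.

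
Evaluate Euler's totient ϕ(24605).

15552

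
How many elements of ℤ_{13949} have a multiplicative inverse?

12096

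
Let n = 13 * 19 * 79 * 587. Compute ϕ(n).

9872928

φ(11454131) = 11454131 · (1 − 1/13) · (1 − 1/19) · (1 − 1/79) · (1 − 1/587)
       = 11454131 · 9872928/11454131 = 9872928.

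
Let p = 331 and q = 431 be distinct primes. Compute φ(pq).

φ(n) = (p − 1)(q − 1) = (331−1)(431−1) = 330·430 = 141900.

141900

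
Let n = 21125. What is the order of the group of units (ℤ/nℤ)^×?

15600

First factor: 21125 = 5**3 · 13**2.
φ(21125) = 21125 · (1 − 1/5) · (1 − 1/13)
       = 21125 · 48/65 = 15600.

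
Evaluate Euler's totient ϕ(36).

Prime factorization: 36 = 2**2 · 3**2.
φ(2^2) = 2^2 − 2^1 = 4 − 2 = 2.
φ(3^2) = 3^2 − 3^1 = 9 − 3 = 6.
φ(36) = 2 × 6 = 12.

12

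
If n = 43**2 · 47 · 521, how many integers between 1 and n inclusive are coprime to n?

43199520

φ(45276463) = 45276463 · (1 − 1/43) · (1 − 1/47) · (1 − 1/521)
       = 45276463 · 1004640/1052941 = 43199520.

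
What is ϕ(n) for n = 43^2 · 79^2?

11128572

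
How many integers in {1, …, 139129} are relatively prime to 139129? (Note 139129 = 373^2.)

138756

φ(373^2) = 373^2 − 373^1 = 139129 − 373 = 138756.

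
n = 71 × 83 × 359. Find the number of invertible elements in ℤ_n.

2054920

φ(71) = 71 − 1 = 70.
φ(83) = 83 − 1 = 82.
φ(359) = 359 − 1 = 358.
φ(2115587) = 70 × 82 × 358 = 2054920.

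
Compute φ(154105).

96768

Factor 154105: 154105 = 5 × 7^2 × 17 × 37.
φ(154105) = 154105 · (1 − 1/5) · (1 − 1/7) · (1 − 1/17) · (1 − 1/37)
       = 154105 · 13824/22015 = 96768.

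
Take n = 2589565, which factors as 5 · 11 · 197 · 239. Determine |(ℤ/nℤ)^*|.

1865920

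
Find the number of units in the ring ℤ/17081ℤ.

15120

First factor: 17081 = 19 * 29 * 31.
φ(17081) = 17081 · (1 − 1/19) · (1 − 1/29) · (1 − 1/31)
       = 17081 · 15120/17081 = 15120.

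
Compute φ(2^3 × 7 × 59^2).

82128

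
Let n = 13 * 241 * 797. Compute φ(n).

2292480

φ(13) = 13 − 1 = 12.
φ(241) = 241 − 1 = 240.
φ(797) = 797 − 1 = 796.
φ(2497001) = 12 × 240 × 796 = 2292480.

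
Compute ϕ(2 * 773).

φ(2) = 2 − 1 = 1.
φ(773) = 773 − 1 = 772.
Since φ is multiplicative, φ(1546) = 1 · 772 = 772.

772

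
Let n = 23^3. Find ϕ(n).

φ(12167) = 12167 · (1 − 1/23)
       = 12167 · 22/23 = 11638.

11638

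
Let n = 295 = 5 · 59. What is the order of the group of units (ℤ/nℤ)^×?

232

φ(295) = 295 · (1 − 1/5) · (1 − 1/59)
       = 295 · 232/295 = 232.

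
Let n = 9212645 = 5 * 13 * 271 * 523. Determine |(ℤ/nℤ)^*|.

φ(9212645) = 9212645 · (1 − 1/5) · (1 − 1/13) · (1 − 1/271) · (1 − 1/523)
       = 9212645 · 6765120/9212645 = 6765120.

6765120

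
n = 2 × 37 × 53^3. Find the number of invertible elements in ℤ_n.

5258448

φ(11016898) = 11016898 · (1 − 1/2) · (1 − 1/37) · (1 − 1/53)
       = 11016898 · 1872/3922 = 5258448.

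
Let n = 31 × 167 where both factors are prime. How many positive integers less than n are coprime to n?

4980

φ(31) = 31 − 1 = 30.
φ(167) = 167 − 1 = 166.
φ(5177) = 30 × 166 = 4980.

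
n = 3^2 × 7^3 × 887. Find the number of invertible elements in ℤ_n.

φ(2738169) = 2738169 · (1 − 1/3) · (1 − 1/7) · (1 − 1/887)
       = 2738169 · 10632/18627 = 1562904.

1562904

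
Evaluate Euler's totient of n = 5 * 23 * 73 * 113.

709632

φ(5) = 5 − 1 = 4.
φ(23) = 23 − 1 = 22.
φ(73) = 73 − 1 = 72.
φ(113) = 113 − 1 = 112.
Since φ is multiplicative, φ(948635) = 4 · 22 · 72 · 112 = 709632.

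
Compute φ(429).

240

Prime factorization: 429 = 3 * 11 * 13.
φ(429) = 429 · (1 − 1/3) · (1 − 1/11) · (1 − 1/13)
       = 429 · 240/429 = 240.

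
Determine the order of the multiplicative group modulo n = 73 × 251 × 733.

13176000

φ(73) = 73 − 1 = 72.
φ(251) = 251 − 1 = 250.
φ(733) = 733 − 1 = 732.
Multiply: 72 · 250 · 732 = 13176000.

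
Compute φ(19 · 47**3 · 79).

142666056

φ(155838323) = 155838323 · (1 − 1/19) · (1 − 1/47) · (1 − 1/79)
       = 155838323 · 64584/70547 = 142666056.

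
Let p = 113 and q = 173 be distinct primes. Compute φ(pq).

φ(19549) = 19549 · (1 − 1/113) · (1 − 1/173)
       = 19549 · 19264/19549 = 19264.

19264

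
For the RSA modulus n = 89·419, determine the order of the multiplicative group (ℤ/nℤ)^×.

φ(pq) = (p−1)(q−1) = 88 · 418 = 36784.

36784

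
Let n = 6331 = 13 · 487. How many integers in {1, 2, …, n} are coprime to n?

φ(6331) = 6331 · (1 − 1/13) · (1 − 1/487)
       = 6331 · 5832/6331 = 5832.

5832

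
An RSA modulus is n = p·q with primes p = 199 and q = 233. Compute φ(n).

45936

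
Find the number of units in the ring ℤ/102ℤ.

32

Prime factorization: 102 = 2 · 3 · 17.
φ(102) = 102 · (1 − 1/2) · (1 − 1/3) · (1 − 1/17)
       = 102 · 32/102 = 32.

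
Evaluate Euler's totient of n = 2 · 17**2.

φ(578) = 578 · (1 − 1/2) · (1 − 1/17)
       = 578 · 16/34 = 272.

272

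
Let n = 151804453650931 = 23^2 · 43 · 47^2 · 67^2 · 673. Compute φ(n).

φ(23^2) = 23^1·(23−1) = 23·22 = 506.
φ(43) = 43 − 1 = 42.
φ(47^2) = 47^1·(47−1) = 47·46 = 2162.
φ(67^2) = 67^1·(67−1) = 67·66 = 4422.
φ(673) = 673 − 1 = 672.
Multiply: 506 · 42 · 2162 · 4422 · 672 = 136534847049216.

136534847049216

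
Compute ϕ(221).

192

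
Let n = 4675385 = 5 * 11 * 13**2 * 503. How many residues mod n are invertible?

3132480

φ(4675385) = 4675385 · (1 − 1/5) · (1 − 1/11) · (1 − 1/13) · (1 − 1/503)
       = 4675385 · 240960/359645 = 3132480.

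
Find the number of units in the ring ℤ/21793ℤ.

19440

First factor: 21793 = 19 · 31 · 37.
φ(21793) = 21793 · (1 − 1/19) · (1 − 1/31) · (1 − 1/37)
       = 21793 · 19440/21793 = 19440.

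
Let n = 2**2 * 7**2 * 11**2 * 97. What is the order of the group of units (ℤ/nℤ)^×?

887040

φ(2300452) = 2300452 · (1 − 1/2) · (1 − 1/7) · (1 − 1/11) · (1 − 1/97)
       = 2300452 · 5760/14938 = 887040.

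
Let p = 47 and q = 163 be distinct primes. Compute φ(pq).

7452

φ(pq) = (p−1)(q−1) = 46 · 162 = 7452.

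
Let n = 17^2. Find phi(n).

272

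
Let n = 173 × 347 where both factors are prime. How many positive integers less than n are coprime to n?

φ(pq) = (p−1)(q−1) = 172 · 346 = 59512.

59512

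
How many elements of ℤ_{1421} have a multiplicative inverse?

Factor 1421: 1421 = 7^2 × 29.
φ(7^2) = 7^1·(7−1) = 7·6 = 42.
φ(29) = 29 − 1 = 28.
φ(1421) = 42 × 28 = 1176.

1176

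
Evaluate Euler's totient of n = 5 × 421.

1680

φ(5) = 5 − 1 = 4.
φ(421) = 421 − 1 = 420.
Since φ is multiplicative, φ(2105) = 4 · 420 = 1680.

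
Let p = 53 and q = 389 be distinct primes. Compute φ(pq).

φ(pq) = (p−1)(q−1) = 52 · 388 = 20176.

20176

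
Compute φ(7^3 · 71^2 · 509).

φ(880093067) = 880093067 · (1 − 1/7) · (1 − 1/71) · (1 − 1/509)
       = 880093067 · 213360/252973 = 742279440.

742279440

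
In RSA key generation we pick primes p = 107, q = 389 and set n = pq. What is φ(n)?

For distinct primes, φ(pq) = (p−1)(q−1) = 106 × 388 = 41128.

41128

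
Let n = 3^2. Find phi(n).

φ(3^2) = 3^1·(3−1) = 3·2 = 6.

6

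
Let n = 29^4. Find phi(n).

682892

φ(707281) = 707281 · (1 − 1/29)
       = 707281 · 28/29 = 682892.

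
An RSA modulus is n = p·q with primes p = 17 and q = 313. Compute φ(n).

4992

φ(n) = (p − 1)(q − 1) = (17−1)(313−1) = 16·312 = 4992.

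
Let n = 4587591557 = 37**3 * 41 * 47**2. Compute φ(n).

φ(37^3) = 37^3 − 37^2 = 50653 − 1369 = 49284.
φ(41) = 41 − 1 = 40.
φ(47^2) = 47^2 − 47^1 = 2209 − 47 = 2162.
φ(4587591557) = 49284 × 40 × 2162 = 4262080320.

4262080320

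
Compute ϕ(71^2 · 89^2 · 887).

φ(71^2) = 71^1·(71−1) = 71·70 = 4970.
φ(89^2) = 89^2 − 89^1 = 7921 − 89 = 7832.
φ(887) = 887 − 1 = 886.
Since φ is multiplicative, φ(35417698007) = 4970 · 7832 · 886 = 34487585440.

34487585440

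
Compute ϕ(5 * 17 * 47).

2944

φ(5) = 5 − 1 = 4.
φ(17) = 17 − 1 = 16.
φ(47) = 47 − 1 = 46.
Multiply: 4 · 16 · 46 = 2944.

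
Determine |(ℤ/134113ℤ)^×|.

134113 = 7^3 · 17 · 23.
φ(7^3) = 7^3 − 7^2 = 343 − 49 = 294.
φ(17) = 17 − 1 = 16.
φ(23) = 23 − 1 = 22.
Multiply: 294 · 16 · 22 = 103488.

103488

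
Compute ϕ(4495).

3360

4495 = 5 · 29 · 31.
φ(4495) = 4495 · (1 − 1/5) · (1 − 1/29) · (1 − 1/31)
       = 4495 · 3360/4495 = 3360.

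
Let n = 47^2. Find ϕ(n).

φ(2209) = 2209 · (1 − 1/47)
       = 2209 · 46/47 = 2162.

2162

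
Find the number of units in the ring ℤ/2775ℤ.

Factor 2775: 2775 = 3 * 5^2 * 37.
φ(3) = 3 − 1 = 2.
φ(5^2) = 5^2 − 5^1 = 25 − 5 = 20.
φ(37) = 37 − 1 = 36.
φ(2775) = 2 × 20 × 36 = 1440.

1440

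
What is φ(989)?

924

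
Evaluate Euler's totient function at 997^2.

993012

φ(997^2) = 997^2 − 997^1 = 994009 − 997 = 993012.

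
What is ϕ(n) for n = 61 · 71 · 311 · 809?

1052016000

φ(1089675269) = 1089675269 · (1 − 1/61) · (1 − 1/71) · (1 − 1/311) · (1 − 1/809)
       = 1089675269 · 1052016000/1089675269 = 1052016000.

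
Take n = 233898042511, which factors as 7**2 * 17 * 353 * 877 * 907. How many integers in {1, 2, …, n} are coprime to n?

φ(233898042511) = 233898042511 · (1 − 1/7) · (1 − 1/17) · (1 − 1/353) · (1 − 1/877) · (1 − 1/907)
       = 233898042511 · 26819223552/33414006073 = 187734564864.

187734564864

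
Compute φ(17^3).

4624

φ(4913) = 4913 · (1 − 1/17)
       = 4913 · 16/17 = 4624.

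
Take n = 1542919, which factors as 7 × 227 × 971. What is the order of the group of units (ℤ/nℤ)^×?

1315320

φ(7) = 7 − 1 = 6.
φ(227) = 227 − 1 = 226.
φ(971) = 971 − 1 = 970.
Since φ is multiplicative, φ(1542919) = 6 · 226 · 970 = 1315320.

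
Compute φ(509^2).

φ(509^2) = 509^1·(509−1) = 509·508 = 258572.

258572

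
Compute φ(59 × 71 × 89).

φ(59) = 59 − 1 = 58.
φ(71) = 71 − 1 = 70.
φ(89) = 89 − 1 = 88.
Since φ is multiplicative, φ(372821) = 58 · 70 · 88 = 357280.

357280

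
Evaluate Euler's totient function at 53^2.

φ(53^2) = 53^1·(53−1) = 53·52 = 2756.

2756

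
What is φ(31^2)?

φ(961) = 961 · (1 − 1/31)
       = 961 · 30/31 = 930.

930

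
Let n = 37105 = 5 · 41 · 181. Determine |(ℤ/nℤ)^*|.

28800

φ(37105) = 37105 · (1 − 1/5) · (1 − 1/41) · (1 − 1/181)
       = 37105 · 28800/37105 = 28800.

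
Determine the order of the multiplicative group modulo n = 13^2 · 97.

φ(16393) = 16393 · (1 − 1/13) · (1 − 1/97)
       = 16393 · 1152/1261 = 14976.

14976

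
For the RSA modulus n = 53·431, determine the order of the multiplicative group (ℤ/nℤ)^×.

φ(n) = (p − 1)(q − 1) = (53−1)(431−1) = 52·430 = 22360.

22360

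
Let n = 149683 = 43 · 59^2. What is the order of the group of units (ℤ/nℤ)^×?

143724

φ(43) = 43 − 1 = 42.
φ(59^2) = 59^1·(59−1) = 59·58 = 3422.
φ(149683) = 42 × 3422 = 143724.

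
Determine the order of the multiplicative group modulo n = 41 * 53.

2080

φ(2173) = 2173 · (1 − 1/41) · (1 − 1/53)
       = 2173 · 2080/2173 = 2080.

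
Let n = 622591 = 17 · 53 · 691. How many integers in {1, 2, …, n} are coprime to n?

574080

φ(17) = 17 − 1 = 16.
φ(53) = 53 − 1 = 52.
φ(691) = 691 − 1 = 690.
Since φ is multiplicative, φ(622591) = 16 · 52 · 690 = 574080.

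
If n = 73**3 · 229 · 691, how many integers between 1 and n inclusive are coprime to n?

φ(61557661063) = 61557661063 · (1 − 1/73) · (1 − 1/229) · (1 − 1/691)
       = 61557661063 · 11327040/11551447 = 60361796160.

60361796160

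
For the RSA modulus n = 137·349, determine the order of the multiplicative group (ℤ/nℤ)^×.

For distinct primes, φ(pq) = (p−1)(q−1) = 136 × 348 = 47328.

47328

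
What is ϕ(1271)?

Factor 1271: 1271 = 31 · 41.
φ(31) = 31 − 1 = 30.
φ(41) = 41 − 1 = 40.
Multiply: 30 · 40 = 1200.

1200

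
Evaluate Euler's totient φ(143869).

123200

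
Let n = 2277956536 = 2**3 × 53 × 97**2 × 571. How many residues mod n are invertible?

1104030720

φ(2277956536) = 2277956536 · (1 − 1/2) · (1 − 1/53) · (1 − 1/97) · (1 − 1/571)
       = 2277956536 · 2845440/5871022 = 1104030720.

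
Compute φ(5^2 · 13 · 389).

φ(5^2) = 5^1·(5−1) = 5·4 = 20.
φ(13) = 13 − 1 = 12.
φ(389) = 389 − 1 = 388.
φ(126425) = 20 × 12 × 388 = 93120.

93120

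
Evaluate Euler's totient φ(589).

589 = 19 * 31.
φ(589) = 589 · (1 − 1/19) · (1 − 1/31)
       = 589 · 540/589 = 540.

540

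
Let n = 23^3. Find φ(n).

φ(23^3) = 23^2·(23−1) = 529·22 = 11638.

11638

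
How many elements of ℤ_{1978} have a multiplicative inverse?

924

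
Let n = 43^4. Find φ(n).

φ(3418801) = 3418801 · (1 − 1/43)
       = 3418801 · 42/43 = 3339294.

3339294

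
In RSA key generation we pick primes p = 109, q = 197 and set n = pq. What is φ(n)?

φ(21473) = 21473 · (1 − 1/109) · (1 − 1/197)
       = 21473 · 21168/21473 = 21168.

21168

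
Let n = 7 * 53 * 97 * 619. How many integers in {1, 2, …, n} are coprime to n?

18510336

φ(7) = 7 − 1 = 6.
φ(53) = 53 − 1 = 52.
φ(97) = 97 − 1 = 96.
φ(619) = 619 − 1 = 618.
Since φ is multiplicative, φ(22275953) = 6 · 52 · 96 · 618 = 18510336.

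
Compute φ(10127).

8640

First factor: 10127 = 13 × 19 × 41.
φ(13) = 13 − 1 = 12.
φ(19) = 19 − 1 = 18.
φ(41) = 41 − 1 = 40.
Multiply: 12 · 18 · 40 = 8640.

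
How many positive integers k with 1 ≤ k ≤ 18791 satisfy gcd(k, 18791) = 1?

First factor: 18791 = 19 * 23 * 43.
φ(18791) = 18791 · (1 − 1/19) · (1 − 1/23) · (1 − 1/43)
       = 18791 · 16632/18791 = 16632.

16632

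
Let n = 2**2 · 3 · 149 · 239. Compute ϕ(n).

140896

φ(427332) = 427332 · (1 − 1/2) · (1 − 1/3) · (1 − 1/149) · (1 − 1/239)
       = 427332 · 70448/213666 = 140896.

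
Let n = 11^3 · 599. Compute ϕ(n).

723580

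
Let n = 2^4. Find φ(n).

φ(2^4) = 2^3·(2−1) = 8·1 = 8.

8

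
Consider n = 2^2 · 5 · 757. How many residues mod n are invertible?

φ(15140) = 15140 · (1 − 1/2) · (1 − 1/5) · (1 − 1/757)
       = 15140 · 3024/7570 = 6048.

6048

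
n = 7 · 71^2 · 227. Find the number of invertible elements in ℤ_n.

φ(8010149) = 8010149 · (1 − 1/7) · (1 − 1/71) · (1 − 1/227)
       = 8010149 · 94920/112819 = 6739320.

6739320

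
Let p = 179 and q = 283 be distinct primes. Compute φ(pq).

50196

φ(179) = 179 − 1 = 178.
φ(283) = 283 − 1 = 282.
Multiply: 178 · 282 = 50196.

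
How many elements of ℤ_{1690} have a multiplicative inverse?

Prime factorization: 1690 = 2 * 5 * 13**2.
φ(1690) = 1690 · (1 − 1/2) · (1 − 1/5) · (1 − 1/13)
       = 1690 · 48/130 = 624.

624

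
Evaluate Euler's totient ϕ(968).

440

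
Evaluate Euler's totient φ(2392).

1056

2392 = 2^3 · 13 · 23.
φ(2^3) = 2^3 − 2^2 = 8 − 4 = 4.
φ(13) = 13 − 1 = 12.
φ(23) = 23 − 1 = 22.
φ(2392) = 4 × 12 × 22 = 1056.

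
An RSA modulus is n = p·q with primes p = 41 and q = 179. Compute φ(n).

7120

φ(41) = 41 − 1 = 40.
φ(179) = 179 − 1 = 178.
φ(7339) = 40 × 178 = 7120.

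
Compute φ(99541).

First factor: 99541 = 13^2 · 19 · 31.
φ(13^2) = 13^1·(13−1) = 13·12 = 156.
φ(19) = 19 − 1 = 18.
φ(31) = 31 − 1 = 30.
φ(99541) = 156 × 18 × 30 = 84240.

84240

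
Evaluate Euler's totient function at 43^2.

1806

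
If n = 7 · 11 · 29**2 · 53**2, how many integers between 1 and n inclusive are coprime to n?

φ(7) = 7 − 1 = 6.
φ(11) = 11 − 1 = 10.
φ(29^2) = 29^1·(29−1) = 29·28 = 812.
φ(53^2) = 53^2 − 53^1 = 2809 − 53 = 2756.
Multiply: 6 · 10 · 812 · 2756 = 134272320.

134272320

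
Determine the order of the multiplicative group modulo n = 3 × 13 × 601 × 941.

φ(3) = 3 − 1 = 2.
φ(13) = 13 − 1 = 12.
φ(601) = 601 − 1 = 600.
φ(941) = 941 − 1 = 940.
φ(22056099) = 2 × 12 × 600 × 940 = 13536000.

13536000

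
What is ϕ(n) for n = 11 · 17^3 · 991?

45777600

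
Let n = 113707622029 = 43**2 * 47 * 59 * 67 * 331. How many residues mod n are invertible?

104944926240

φ(113707622029) = 113707622029 · (1 − 1/43) · (1 − 1/47) · (1 − 1/59) · (1 − 1/67) · (1 − 1/331)
       = 113707622029 · 2440579680/2644363303 = 104944926240.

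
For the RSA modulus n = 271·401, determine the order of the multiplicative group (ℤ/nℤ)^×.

φ(n) = (p − 1)(q − 1) = (271−1)(401−1) = 270·400 = 108000.

108000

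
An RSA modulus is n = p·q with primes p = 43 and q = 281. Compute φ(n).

For distinct primes, φ(pq) = (p−1)(q−1) = 42 × 280 = 11760.

11760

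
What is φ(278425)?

181440

Prime factorization: 278425 = 5^2 * 7 * 37 * 43.
φ(5^2) = 5^2 − 5^1 = 25 − 5 = 20.
φ(7) = 7 − 1 = 6.
φ(37) = 37 − 1 = 36.
φ(43) = 43 − 1 = 42.
φ(278425) = 20 × 6 × 36 × 42 = 181440.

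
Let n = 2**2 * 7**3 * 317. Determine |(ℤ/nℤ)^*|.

φ(2^2) = 2^1·(2−1) = 2·1 = 2.
φ(7^3) = 7^2·(7−1) = 49·6 = 294.
φ(317) = 317 − 1 = 316.
φ(434924) = 2 × 294 × 316 = 185808.

185808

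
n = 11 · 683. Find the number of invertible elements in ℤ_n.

φ(11) = 11 − 1 = 10.
φ(683) = 683 − 1 = 682.
Multiply: 10 · 682 = 6820.

6820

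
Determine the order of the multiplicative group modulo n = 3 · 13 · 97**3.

φ(3) = 3 − 1 = 2.
φ(13) = 13 − 1 = 12.
φ(97^3) = 97^2·(97−1) = 9409·96 = 903264.
Multiply: 2 · 12 · 903264 = 21678336.

21678336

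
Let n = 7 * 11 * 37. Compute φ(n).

2160

φ(7) = 7 − 1 = 6.
φ(11) = 11 − 1 = 10.
φ(37) = 37 − 1 = 36.
Multiply: 6 · 10 · 36 = 2160.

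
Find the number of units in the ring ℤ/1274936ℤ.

549120

1274936 = 2^3 * 13^2 * 23 * 41.
φ(1274936) = 1274936 · (1 − 1/2) · (1 − 1/13) · (1 − 1/23) · (1 − 1/41)
       = 1274936 · 10560/24518 = 549120.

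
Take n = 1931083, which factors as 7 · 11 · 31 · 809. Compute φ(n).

1454400

φ(7) = 7 − 1 = 6.
φ(11) = 11 − 1 = 10.
φ(31) = 31 − 1 = 30.
φ(809) = 809 − 1 = 808.
φ(1931083) = 6 × 10 × 30 × 808 = 1454400.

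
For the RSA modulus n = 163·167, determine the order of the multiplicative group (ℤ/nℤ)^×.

26892

φ(27221) = 27221 · (1 − 1/163) · (1 − 1/167)
       = 27221 · 26892/27221 = 26892.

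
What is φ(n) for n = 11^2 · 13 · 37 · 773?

36685440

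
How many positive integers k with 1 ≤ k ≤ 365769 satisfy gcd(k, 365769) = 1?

213840

Factor 365769: 365769 = 3^3 × 19 × 23 × 31.
φ(365769) = 365769 · (1 − 1/3) · (1 − 1/19) · (1 − 1/23) · (1 − 1/31)
       = 365769 · 23760/40641 = 213840.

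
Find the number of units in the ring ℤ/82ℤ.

First factor: 82 = 2 * 41.
φ(82) = 82 · (1 − 1/2) · (1 − 1/41)
       = 82 · 40/82 = 40.

40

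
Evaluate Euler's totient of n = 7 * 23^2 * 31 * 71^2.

452667600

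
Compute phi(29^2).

φ(841) = 841 · (1 − 1/29)
       = 841 · 28/29 = 812.

812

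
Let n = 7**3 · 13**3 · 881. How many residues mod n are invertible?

524684160

φ(7^3) = 7^3 − 7^2 = 343 − 49 = 294.
φ(13^3) = 13^2·(13−1) = 169·12 = 2028.
φ(881) = 881 − 1 = 880.
Multiply: 294 · 2028 · 880 = 524684160.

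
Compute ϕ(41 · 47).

1840

φ(41) = 41 − 1 = 40.
φ(47) = 47 − 1 = 46.
Multiply: 40 · 46 = 1840.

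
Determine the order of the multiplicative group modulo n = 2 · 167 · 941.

156040

φ(314294) = 314294 · (1 − 1/2) · (1 − 1/167) · (1 − 1/941)
       = 314294 · 156040/314294 = 156040.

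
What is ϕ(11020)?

Factor 11020: 11020 = 2**2 · 5 · 19 · 29.
φ(11020) = 11020 · (1 − 1/2) · (1 − 1/5) · (1 − 1/19) · (1 − 1/29)
       = 11020 · 2016/5510 = 4032.

4032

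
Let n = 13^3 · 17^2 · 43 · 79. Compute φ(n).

1807094016

φ(2156867401) = 2156867401 · (1 − 1/13) · (1 − 1/17) · (1 − 1/43) · (1 − 1/79)
       = 2156867401 · 628992/750737 = 1807094016.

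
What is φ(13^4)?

φ(13^4) = 13^3·(13−1) = 2197·12 = 26364.

26364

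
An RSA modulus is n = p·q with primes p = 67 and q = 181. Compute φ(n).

11880

φ(12127) = 12127 · (1 − 1/67) · (1 − 1/181)
       = 12127 · 11880/12127 = 11880.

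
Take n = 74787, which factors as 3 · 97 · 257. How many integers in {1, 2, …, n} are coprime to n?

49152

φ(3) = 3 − 1 = 2.
φ(97) = 97 − 1 = 96.
φ(257) = 257 − 1 = 256.
Since φ is multiplicative, φ(74787) = 2 · 96 · 256 = 49152.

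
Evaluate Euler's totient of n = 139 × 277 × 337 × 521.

6654735360

φ(6760241231) = 6760241231 · (1 − 1/139) · (1 − 1/277) · (1 − 1/337) · (1 − 1/521)
       = 6760241231 · 6654735360/6760241231 = 6654735360.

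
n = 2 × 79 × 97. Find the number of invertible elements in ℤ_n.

φ(15326) = 15326 · (1 − 1/2) · (1 − 1/79) · (1 − 1/97)
       = 15326 · 7488/15326 = 7488.

7488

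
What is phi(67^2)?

φ(67^2) = 67^2 − 67^1 = 4489 − 67 = 4422.

4422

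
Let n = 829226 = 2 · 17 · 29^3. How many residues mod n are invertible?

φ(829226) = 829226 · (1 − 1/2) · (1 − 1/17) · (1 − 1/29)
       = 829226 · 448/986 = 376768.

376768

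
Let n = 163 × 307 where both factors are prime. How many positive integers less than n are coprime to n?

49572

φ(163) = 163 − 1 = 162.
φ(307) = 307 − 1 = 306.
Multiply: 162 · 306 = 49572.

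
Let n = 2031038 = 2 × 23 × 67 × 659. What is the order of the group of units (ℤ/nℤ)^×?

955416

φ(2031038) = 2031038 · (1 − 1/2) · (1 − 1/23) · (1 − 1/67) · (1 − 1/659)
       = 2031038 · 955416/2031038 = 955416.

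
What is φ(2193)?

1344

Prime factorization: 2193 = 3 · 17 · 43.
φ(2193) = 2193 · (1 − 1/3) · (1 − 1/17) · (1 − 1/43)
       = 2193 · 1344/2193 = 1344.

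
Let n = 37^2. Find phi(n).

1332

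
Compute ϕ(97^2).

φ(97^2) = 97^2 − 97^1 = 9409 − 97 = 9312.

9312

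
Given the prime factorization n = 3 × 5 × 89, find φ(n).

φ(3) = 3 − 1 = 2.
φ(5) = 5 − 1 = 4.
φ(89) = 89 − 1 = 88.
φ(1335) = 2 × 4 × 88 = 704.

704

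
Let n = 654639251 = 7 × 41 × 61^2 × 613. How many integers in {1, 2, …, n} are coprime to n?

537580800

φ(7) = 7 − 1 = 6.
φ(41) = 41 − 1 = 40.
φ(61^2) = 61^1·(61−1) = 61·60 = 3660.
φ(613) = 613 − 1 = 612.
Multiply: 6 · 40 · 3660 · 612 = 537580800.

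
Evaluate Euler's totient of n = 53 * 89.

4576

φ(53) = 53 − 1 = 52.
φ(89) = 89 − 1 = 88.
Multiply: 52 · 88 = 4576.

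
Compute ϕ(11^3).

1210

φ(11^3) = 11^3 − 11^2 = 1331 − 121 = 1210.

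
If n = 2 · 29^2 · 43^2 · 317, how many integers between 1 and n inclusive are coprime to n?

φ(985875706) = 985875706 · (1 − 1/2) · (1 − 1/29) · (1 − 1/43) · (1 − 1/317)
       = 985875706 · 371616/790598 = 463405152.

463405152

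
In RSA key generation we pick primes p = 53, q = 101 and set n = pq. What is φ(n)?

φ(pq) = (p−1)(q−1) = 52 · 100 = 5200.

5200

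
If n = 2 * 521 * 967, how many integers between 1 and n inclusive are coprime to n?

502320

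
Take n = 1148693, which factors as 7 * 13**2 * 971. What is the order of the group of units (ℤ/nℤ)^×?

907920

φ(1148693) = 1148693 · (1 − 1/7) · (1 − 1/13) · (1 − 1/971)
       = 1148693 · 69840/88361 = 907920.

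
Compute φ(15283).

First factor: 15283 = 17 · 29 · 31.
φ(15283) = 15283 · (1 − 1/17) · (1 − 1/29) · (1 − 1/31)
       = 15283 · 13440/15283 = 13440.

13440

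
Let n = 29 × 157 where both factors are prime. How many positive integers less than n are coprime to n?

4368

φ(n) = (p − 1)(q − 1) = (29−1)(157−1) = 28·156 = 4368.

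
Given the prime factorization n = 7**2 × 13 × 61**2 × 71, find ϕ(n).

φ(7^2) = 7^2 − 7^1 = 49 − 7 = 42.
φ(13) = 13 − 1 = 12.
φ(61^2) = 61^2 − 61^1 = 3721 − 61 = 3660.
φ(71) = 71 − 1 = 70.
Since φ is multiplicative, φ(168289667) = 42 · 12 · 3660 · 70 = 129124800.

129124800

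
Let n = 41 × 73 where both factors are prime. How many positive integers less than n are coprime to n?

2880

φ(pq) = (p−1)(q−1) = 40 · 72 = 2880.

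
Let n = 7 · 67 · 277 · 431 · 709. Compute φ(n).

φ(39698684627) = 39698684627 · (1 − 1/7) · (1 − 1/67) · (1 − 1/277) · (1 − 1/431) · (1 − 1/709)
       = 39698684627 · 33274074240/39698684627 = 33274074240.

33274074240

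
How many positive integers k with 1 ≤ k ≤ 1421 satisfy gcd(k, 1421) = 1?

First factor: 1421 = 7^2 · 29.
φ(1421) = 1421 · (1 − 1/7) · (1 − 1/29)
       = 1421 · 168/203 = 1176.

1176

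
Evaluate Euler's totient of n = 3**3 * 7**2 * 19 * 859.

11675664

φ(21592683) = 21592683 · (1 − 1/3) · (1 − 1/7) · (1 − 1/19) · (1 − 1/859)
       = 21592683 · 185328/342741 = 11675664.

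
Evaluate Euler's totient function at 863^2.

φ(744769) = 744769 · (1 − 1/863)
       = 744769 · 862/863 = 743906.

743906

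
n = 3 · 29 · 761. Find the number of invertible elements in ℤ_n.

42560

φ(3) = 3 − 1 = 2.
φ(29) = 29 − 1 = 28.
φ(761) = 761 − 1 = 760.
Since φ is multiplicative, φ(66207) = 2 · 28 · 760 = 42560.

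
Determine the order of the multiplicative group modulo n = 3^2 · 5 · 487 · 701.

φ(15362415) = 15362415 · (1 − 1/3) · (1 − 1/5) · (1 − 1/487) · (1 − 1/701)
       = 15362415 · 2721600/5120805 = 8164800.

8164800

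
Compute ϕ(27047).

First factor: 27047 = 17 × 37 × 43.
φ(27047) = 27047 · (1 − 1/17) · (1 − 1/37) · (1 − 1/43)
       = 27047 · 24192/27047 = 24192.

24192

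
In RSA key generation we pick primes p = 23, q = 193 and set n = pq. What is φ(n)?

4224

φ(4439) = 4439 · (1 − 1/23) · (1 − 1/193)
       = 4439 · 4224/4439 = 4224.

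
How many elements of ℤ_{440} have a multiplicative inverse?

160

440 = 2**3 · 5 · 11.
φ(440) = 440 · (1 − 1/2) · (1 − 1/5) · (1 − 1/11)
       = 440 · 40/110 = 160.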